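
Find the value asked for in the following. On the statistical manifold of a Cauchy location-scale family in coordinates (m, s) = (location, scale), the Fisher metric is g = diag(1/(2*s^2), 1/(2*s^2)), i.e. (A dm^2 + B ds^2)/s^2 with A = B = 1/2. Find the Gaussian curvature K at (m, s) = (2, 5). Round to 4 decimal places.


The metric has the form g = (A dm^2 + B ds^2)/s^2 with A = 1/2, B = 1/2.
Substitute u = sqrt(A/B)*m: g = B*(du^2 + ds^2)/s^2, i.e. B times the
Poincare upper half-plane metric, which has constant Gaussian curvature -1.
Scaling a 2D metric by a constant c divides the Gaussian curvature by c,
so K = -1/B = -1/(1/2) = -2.0000 everywhere (the point (m, s) = (2, 5) is irrelevant:
the curvature is constant).
The requested Gaussian curvature is K = -2.0000.

-2.0000


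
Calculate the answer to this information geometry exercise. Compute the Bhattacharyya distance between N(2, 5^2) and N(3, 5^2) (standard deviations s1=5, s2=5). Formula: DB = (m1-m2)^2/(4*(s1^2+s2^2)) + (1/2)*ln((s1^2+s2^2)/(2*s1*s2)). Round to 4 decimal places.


Bhattacharyya distance between two Gaussians:
DB = (m1-m2)^2/(4*(s1^2+s2^2)) + (1/2)*ln((s1^2+s2^2)/(2*s1*s2)).
(m1-m2)^2 = (-1)^2 = 1.
s1^2+s2^2 = 25 + 25 = 50.
term1 = 1/200 = 0.005.
term2 = 0.5*ln(50/50.0) = 0.0.
DB = 0.005 + 0.0 = 0.0050

0.0050


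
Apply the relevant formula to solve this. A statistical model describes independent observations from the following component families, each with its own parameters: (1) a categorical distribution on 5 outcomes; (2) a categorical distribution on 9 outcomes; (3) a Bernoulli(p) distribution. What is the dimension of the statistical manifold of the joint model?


The dimension of a statistical manifold equals the number of free
(independent) real parameters of the model. For a product of independent
blocks the parameter counts add.
- categorical on 5 outcomes (probabilities sum to 1): 5-1 = 4.
- categorical on 9 outcomes (probabilities sum to 1): 9-1 = 8.
- Bernoulli (p): 1.
Total = 4 + 8 + 1 = 13.
Dimension = 13

13


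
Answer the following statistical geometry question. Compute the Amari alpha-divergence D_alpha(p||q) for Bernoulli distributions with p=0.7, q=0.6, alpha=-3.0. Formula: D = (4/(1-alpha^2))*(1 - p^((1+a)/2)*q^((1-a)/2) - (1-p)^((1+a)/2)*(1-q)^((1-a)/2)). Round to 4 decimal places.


Amari alpha-divergence:
D = (4/(1-alpha^2))*(1 - p^((1+a)/2)*q^((1-a)/2) - (1-p)^((1+a)/2)*(1-q)^((1-a)/2)).
alpha = -3.0, p = 0.7, q = 0.6.
e1 = (1+alpha)/2 = -1.0, e2 = (1-alpha)/2 = 2.0.
t1 = p^e1 * q^e2 = 0.7^-1.0 * 0.6^2.0 = 0.514286.
t2 = (1-p)^e1 * (1-q)^e2 = 0.3^-1.0 * 0.4^2.0 = 0.533333.
4/(1-alpha^2) = -0.5.
D = -0.5*(1 - 0.514286 - 0.533333) = 0.0238

0.0238


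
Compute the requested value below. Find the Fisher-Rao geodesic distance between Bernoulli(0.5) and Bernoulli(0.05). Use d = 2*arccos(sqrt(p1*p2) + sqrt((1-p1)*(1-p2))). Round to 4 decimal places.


Geodesic distance on Bernoulli manifold:
d(p1,p2) = 2*arccos(sqrt(p1*p2) + sqrt((1-p1)*(1-p2))).
sqrt(p1*p2) = sqrt(0.5*0.05) = 0.158114.
sqrt((1-p1)*(1-p2)) = sqrt(0.5*0.95) = 0.689202.
arg = 0.158114 + 0.689202 = 0.847316.
d = 2*arccos(0.847316) = 1.1198

1.1198


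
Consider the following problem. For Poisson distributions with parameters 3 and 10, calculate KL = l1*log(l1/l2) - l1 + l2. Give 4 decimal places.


KL divergence for Poisson:
KL = l1*log(l1/l2) - l1 + l2.
l1 = 3, l2 = 10.
log(3/10) = -1.203973.
l1*log(l1/l2) = 3 * -1.203973 = -3.611918.
KL = -3.611918 - 3 + 10 = 3.3881

3.3881


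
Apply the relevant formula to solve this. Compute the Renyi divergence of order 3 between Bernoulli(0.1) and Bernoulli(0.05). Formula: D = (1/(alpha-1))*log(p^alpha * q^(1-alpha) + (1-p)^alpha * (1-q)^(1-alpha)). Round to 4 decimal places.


Renyi divergence of order alpha between Bernoulli distributions:
D = (1/(alpha-1))*log(p^alpha * q^(1-alpha) + (1-p)^alpha * (1-q)^(1-alpha)).
alpha = 3, p = 0.1, q = 0.05.
p^alpha * q^(1-alpha) = 0.1^3 * 0.05^-2 = 0.4.
(1-p)^alpha * (1-q)^(1-alpha) = 0.9^3 * 0.95^-2 = 0.807756.
sum = 0.4 + 0.807756 = 1.207756.
D = (1/2)*log(1.207756) = 0.0944

0.0944


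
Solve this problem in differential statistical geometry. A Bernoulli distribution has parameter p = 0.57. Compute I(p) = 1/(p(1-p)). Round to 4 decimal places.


For Bernoulli(p), Fisher information is I(p) = 1/(p*(1-p)).
p = 0.57, 1-p = 0.43.
p*(1-p) = 0.2451.
I(p) = 1/0.2451 = 4.0800

4.0800


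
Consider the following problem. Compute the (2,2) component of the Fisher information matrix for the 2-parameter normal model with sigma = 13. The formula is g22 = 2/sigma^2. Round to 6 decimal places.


For the 2-parameter normal family, the Fisher metric has:
  g11 = 1/sigma^2, g22 = 2/sigma^2.
sigma = 13, sigma^2 = 169.
g22 = 0.011834

0.011834


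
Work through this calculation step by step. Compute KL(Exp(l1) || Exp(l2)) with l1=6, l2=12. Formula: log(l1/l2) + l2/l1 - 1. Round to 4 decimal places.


KL divergence for exponential family:
KL = log(l1/l2) + l2/l1 - 1.
log(6/12) = -0.693147.
12/6 = 2.0.
KL = -0.693147 + 2.0 - 1 = 0.3069

0.3069


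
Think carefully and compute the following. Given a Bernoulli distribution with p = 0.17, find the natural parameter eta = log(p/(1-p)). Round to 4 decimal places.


Natural parameter for Bernoulli: eta = log(p/(1-p)).
p = 0.17, 1-p = 0.83.
p/(1-p) = 0.204819.
eta = log(0.204819) = -1.5856

-1.5856


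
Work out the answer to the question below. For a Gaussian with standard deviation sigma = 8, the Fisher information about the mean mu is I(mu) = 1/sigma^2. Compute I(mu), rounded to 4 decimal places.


The Fisher information for the mean of a normal distribution is I(mu) = 1/sigma^2.
sigma = 8, so sigma^2 = 64.
I(mu) = 1/64 = 0.0156

0.0156


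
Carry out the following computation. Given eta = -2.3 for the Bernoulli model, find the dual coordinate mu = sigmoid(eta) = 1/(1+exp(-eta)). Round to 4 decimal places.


Dual coordinate (expectation parameter) for Bernoulli:
mu = 1/(1+exp(-eta)).
eta = -2.3.
exp(-eta) = exp(2.3) = 9.974182.
mu = 1/(1+9.974182) = 0.0911

0.0911


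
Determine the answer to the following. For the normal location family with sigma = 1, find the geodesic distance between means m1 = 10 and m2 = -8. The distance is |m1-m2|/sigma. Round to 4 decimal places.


On the fixed-variance normal subfamily, geodesic distance = |m1-m2|/sigma.
|10 - -8| = 18.
sigma = 1.
d = 18/1 = 18.0000

18.0000


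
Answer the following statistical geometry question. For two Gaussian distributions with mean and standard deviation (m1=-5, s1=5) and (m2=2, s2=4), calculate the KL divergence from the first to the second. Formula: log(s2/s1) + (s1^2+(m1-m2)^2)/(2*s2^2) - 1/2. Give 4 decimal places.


KL divergence between normal distributions:
KL = log(s2/s1) + (s1^2 + (m1-m2)^2)/(2*s2^2) - 1/2.
log(4/5) = -0.223144.
(5^2 + (-5-2)^2)/(2*4^2) = (25 + 49)/32 = 2.3125.
KL = -0.223144 + 2.3125 - 0.5 = 1.5894

1.5894


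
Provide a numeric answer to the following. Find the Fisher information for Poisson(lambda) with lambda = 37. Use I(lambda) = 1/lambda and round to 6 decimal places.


Fisher information for Poisson: I(lambda) = 1/lambda.
lambda = 37.
I(lambda) = 1/37 = 0.027027

0.027027


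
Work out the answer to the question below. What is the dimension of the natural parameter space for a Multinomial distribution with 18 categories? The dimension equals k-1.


Exponential family dimension calculation:
For Multinomial with k=18 categories, dim = k-1 = 17.

17


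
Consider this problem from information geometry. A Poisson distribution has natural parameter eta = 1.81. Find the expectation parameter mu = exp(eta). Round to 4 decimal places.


Expectation parameter for Poisson exponential family:
mu = exp(eta).
eta = 1.81.
mu = exp(1.81) = 6.1104

6.1104


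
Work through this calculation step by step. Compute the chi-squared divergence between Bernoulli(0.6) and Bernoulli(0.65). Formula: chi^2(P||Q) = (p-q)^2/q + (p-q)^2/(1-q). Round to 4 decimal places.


Chi-squared divergence between Bernoulli distributions:
chi^2 = (p-q)^2/q + (p-q)^2/(1-q).
p = 0.6, q = 0.65, p-q = -0.05.
(p-q)^2 = 0.0025.
term1 = 0.0025/0.65 = 0.003846.
term2 = 0.0025/0.35 = 0.007143.
chi^2 = 0.003846 + 0.007143 = 0.0110

0.0110


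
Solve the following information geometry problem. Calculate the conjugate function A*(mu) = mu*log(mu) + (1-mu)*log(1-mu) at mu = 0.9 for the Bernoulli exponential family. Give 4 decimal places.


Legendre transform for Bernoulli:
A*(mu) = mu*log(mu) + (1-mu)*log(1-mu).
mu = 0.9, 1-mu = 0.1.
mu*log(mu) = 0.9*log(0.9) = -0.094824.
(1-mu)*log(1-mu) = 0.1*log(0.1) = -0.230259.
A* = -0.094824 + -0.230259 = -0.3251

-0.3251


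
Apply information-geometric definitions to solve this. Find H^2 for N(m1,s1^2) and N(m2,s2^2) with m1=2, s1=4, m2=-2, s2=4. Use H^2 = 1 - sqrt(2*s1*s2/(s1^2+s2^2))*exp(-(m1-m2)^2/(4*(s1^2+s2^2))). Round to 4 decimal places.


Squared Hellinger distance for Gaussians:
H^2 = 1 - sqrt(2*s1*s2/(s1^2+s2^2)) * exp(-(m1-m2)^2/(4*(s1^2+s2^2))).
s1^2 = 16, s2^2 = 16, s1^2+s2^2 = 32.
sqrt(2*4*4/(32)) = 1.0.
(m1-m2)^2 = (4)^2 = 16.
exp(-16/(4*32)) = exp(-0.125) = 0.882497.
H^2 = 1 - 1.0*0.882497 = 0.1175

0.1175


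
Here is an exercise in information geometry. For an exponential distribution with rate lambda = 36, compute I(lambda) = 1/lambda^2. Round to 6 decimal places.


Fisher information for exponential: I(lambda) = 1/lambda^2.
lambda = 36, lambda^2 = 1296.
I = 1/1296 = 0.000772

0.000772


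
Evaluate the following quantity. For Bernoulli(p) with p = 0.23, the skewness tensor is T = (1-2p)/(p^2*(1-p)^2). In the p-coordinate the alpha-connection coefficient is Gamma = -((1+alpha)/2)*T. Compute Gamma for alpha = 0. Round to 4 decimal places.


Skewness (Amari-Chentsov) tensor: T = (1-2p)/(p^2*(1-p)^2).
p = 0.23, 1-2p = 0.54, p^2 = 0.0529, (1-p)^2 = 0.5929.
T = 0.54/(0.0529 * 0.5929) = 17.216967.
In the p-coordinate, Gamma^(alpha) = Gamma^(0) - (alpha/2)*T with Gamma^(0) = (1/2)*g'(p) = -T/2,
so Gamma^(alpha) = -((1+alpha)/2)*T.
alpha = 0, -(1+alpha)/2 = -0.5.
Gamma = -0.5 * 17.216967 = -8.6085

-8.6085


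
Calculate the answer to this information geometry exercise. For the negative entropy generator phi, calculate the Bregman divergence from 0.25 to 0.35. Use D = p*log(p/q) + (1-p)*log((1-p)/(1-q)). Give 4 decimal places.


Bregman divergence with negative entropy generator:
D = p*log(p/q) + (1-p)*log((1-p)/(1-q)).
p = 0.25, q = 0.35.
p*log(p/q) = 0.25*log(0.25/0.35) = -0.084118.
(1-p)*log((1-p)/(1-q)) = 0.75*log(0.75/0.65) = 0.107326.
D = -0.084118 + 0.107326 = 0.0232

0.0232


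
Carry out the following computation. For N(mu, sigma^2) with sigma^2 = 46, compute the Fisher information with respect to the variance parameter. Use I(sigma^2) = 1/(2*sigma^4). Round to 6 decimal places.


Fisher information for variance: I(sigma^2) = 1/(2*sigma^4).
sigma^2 = 46, so sigma^4 = 2116.
I = 1/(2*2116) = 1/4232 = 0.000236

0.000236


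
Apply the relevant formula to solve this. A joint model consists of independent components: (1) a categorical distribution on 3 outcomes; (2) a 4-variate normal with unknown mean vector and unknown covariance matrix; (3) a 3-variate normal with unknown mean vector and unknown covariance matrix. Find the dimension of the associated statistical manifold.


The dimension of a statistical manifold equals the number of free
(independent) real parameters of the model. For a product of independent
blocks the parameter counts add.
- categorical on 3 outcomes (probabilities sum to 1): 3-1 = 2.
- 4-variate normal: 4 (mean) + 4*5/2 = 10 (symmetric covariance) = 14.
- 3-variate normal: 3 (mean) + 3*4/2 = 6 (symmetric covariance) = 9.
Total = 2 + 14 + 9 = 25.
Dimension = 25

25


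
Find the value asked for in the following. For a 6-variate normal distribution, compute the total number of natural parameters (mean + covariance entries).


Exponential family dimension calculation:
For 6-dim MVN: mean has 6 params, covariance has 6*7/2 = 21 unique entries.
Total dim = 6 + 21 = 27.

27


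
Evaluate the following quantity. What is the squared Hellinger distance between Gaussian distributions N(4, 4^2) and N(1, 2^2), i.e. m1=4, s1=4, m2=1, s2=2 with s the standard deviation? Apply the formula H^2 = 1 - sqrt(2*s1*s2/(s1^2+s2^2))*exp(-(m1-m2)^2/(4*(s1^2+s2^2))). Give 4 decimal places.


Squared Hellinger distance for Gaussians:
H^2 = 1 - sqrt(2*s1*s2/(s1^2+s2^2)) * exp(-(m1-m2)^2/(4*(s1^2+s2^2))).
s1^2 = 16, s2^2 = 4, s1^2+s2^2 = 20.
sqrt(2*4*2/(20)) = 0.894427.
(m1-m2)^2 = (3)^2 = 9.
exp(-9/(4*20)) = exp(-0.1125) = 0.893597.
H^2 = 1 - 0.894427*0.893597 = 0.2007

0.2007


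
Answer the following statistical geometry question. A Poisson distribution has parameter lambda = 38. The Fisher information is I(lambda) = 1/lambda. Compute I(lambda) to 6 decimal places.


Fisher information for Poisson: I(lambda) = 1/lambda.
lambda = 38.
I(lambda) = 1/38 = 0.026316

0.026316


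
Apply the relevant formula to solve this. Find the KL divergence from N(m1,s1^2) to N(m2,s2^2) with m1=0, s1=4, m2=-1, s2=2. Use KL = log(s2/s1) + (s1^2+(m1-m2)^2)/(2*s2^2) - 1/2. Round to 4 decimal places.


KL divergence between normal distributions:
KL = log(s2/s1) + (s1^2 + (m1-m2)^2)/(2*s2^2) - 1/2.
log(2/4) = -0.693147.
(4^2 + (0--1)^2)/(2*2^2) = (16 + 1)/8 = 2.125.
KL = -0.693147 + 2.125 - 0.5 = 0.9319

0.9319


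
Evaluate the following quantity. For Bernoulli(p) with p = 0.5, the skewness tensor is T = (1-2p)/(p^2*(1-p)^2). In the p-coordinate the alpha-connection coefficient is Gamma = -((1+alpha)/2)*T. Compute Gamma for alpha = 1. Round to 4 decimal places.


Skewness (Amari-Chentsov) tensor: T = (1-2p)/(p^2*(1-p)^2).
p = 0.5, 1-2p = 0.0, p^2 = 0.25, (1-p)^2 = 0.25.
T = 0.0/(0.25 * 0.25) = 0.0.
In the p-coordinate, Gamma^(alpha) = Gamma^(0) - (alpha/2)*T with Gamma^(0) = (1/2)*g'(p) = -T/2,
so Gamma^(alpha) = -((1+alpha)/2)*T.
alpha = 1, -(1+alpha)/2 = -1.0.
Gamma = -1.0 * 0.0 = 0.0000

0.0000


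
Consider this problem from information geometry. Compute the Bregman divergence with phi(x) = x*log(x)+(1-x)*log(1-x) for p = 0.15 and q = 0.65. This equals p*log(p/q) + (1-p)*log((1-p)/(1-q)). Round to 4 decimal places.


Bregman divergence with negative entropy generator:
D = p*log(p/q) + (1-p)*log((1-p)/(1-q)).
p = 0.15, q = 0.65.
p*log(p/q) = 0.15*log(0.15/0.65) = -0.219951.
(1-p)*log((1-p)/(1-q)) = 0.85*log(0.85/0.35) = 0.754208.
D = -0.219951 + 0.754208 = 0.5343

0.5343


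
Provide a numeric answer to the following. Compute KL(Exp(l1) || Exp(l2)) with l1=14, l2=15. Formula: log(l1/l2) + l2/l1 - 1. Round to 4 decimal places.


KL divergence for exponential family:
KL = log(l1/l2) + l2/l1 - 1.
log(14/15) = -0.068993.
15/14 = 1.071429.
KL = -0.068993 + 1.071429 - 1 = 0.0024

0.0024


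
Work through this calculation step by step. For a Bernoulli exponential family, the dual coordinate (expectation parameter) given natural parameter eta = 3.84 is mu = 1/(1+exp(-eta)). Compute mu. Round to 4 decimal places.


Dual coordinate (expectation parameter) for Bernoulli:
mu = 1/(1+exp(-eta)).
eta = 3.84.
exp(-eta) = exp(-3.84) = 0.021494.
mu = 1/(1+0.021494) = 0.9790

0.9790


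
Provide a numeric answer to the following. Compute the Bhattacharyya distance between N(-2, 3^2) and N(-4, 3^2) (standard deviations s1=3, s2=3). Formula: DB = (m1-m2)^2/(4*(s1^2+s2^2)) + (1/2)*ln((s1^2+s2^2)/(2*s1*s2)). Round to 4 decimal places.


Bhattacharyya distance between two Gaussians:
DB = (m1-m2)^2/(4*(s1^2+s2^2)) + (1/2)*ln((s1^2+s2^2)/(2*s1*s2)).
(m1-m2)^2 = (2)^2 = 4.
s1^2+s2^2 = 9 + 9 = 18.
term1 = 4/72 = 0.055556.
term2 = 0.5*ln(18/18.0) = 0.0.
DB = 0.055556 + 0.0 = 0.0556

0.0556


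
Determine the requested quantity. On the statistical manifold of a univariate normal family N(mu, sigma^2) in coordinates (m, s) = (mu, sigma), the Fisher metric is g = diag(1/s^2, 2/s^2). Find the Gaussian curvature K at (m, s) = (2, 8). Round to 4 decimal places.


The metric has the form g = (A dm^2 + B ds^2)/s^2 with A = 1, B = 2.
Substitute u = sqrt(A/B)*m: g = B*(du^2 + ds^2)/s^2, i.e. B times the
Poincare upper half-plane metric, which has constant Gaussian curvature -1.
Scaling a 2D metric by a constant c divides the Gaussian curvature by c,
so K = -1/B = -1/(2) = -0.5000 everywhere (the point (m, s) = (2, 8) is irrelevant:
the curvature is constant).
The requested Gaussian curvature is K = -0.5000.

-0.5000


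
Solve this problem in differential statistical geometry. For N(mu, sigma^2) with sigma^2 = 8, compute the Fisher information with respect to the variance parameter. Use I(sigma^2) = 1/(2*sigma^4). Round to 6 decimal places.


Fisher information for variance: I(sigma^2) = 1/(2*sigma^4).
sigma^2 = 8, so sigma^4 = 64.
I = 1/(2*64) = 1/128 = 0.007813

0.007813


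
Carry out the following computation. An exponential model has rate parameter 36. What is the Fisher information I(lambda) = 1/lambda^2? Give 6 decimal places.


Fisher information for exponential: I(lambda) = 1/lambda^2.
lambda = 36, lambda^2 = 1296.
I = 1/1296 = 0.000772

0.000772


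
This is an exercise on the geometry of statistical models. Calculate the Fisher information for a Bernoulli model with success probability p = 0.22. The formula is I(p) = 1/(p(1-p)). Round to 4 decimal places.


For Bernoulli(p), Fisher information is I(p) = 1/(p*(1-p)).
p = 0.22, 1-p = 0.78.
p*(1-p) = 0.1716.
I(p) = 1/0.1716 = 5.8275

5.8275


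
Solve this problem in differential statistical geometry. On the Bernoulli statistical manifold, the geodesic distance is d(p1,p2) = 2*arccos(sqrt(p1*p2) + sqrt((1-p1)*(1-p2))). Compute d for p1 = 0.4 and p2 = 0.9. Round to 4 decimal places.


Geodesic distance on Bernoulli manifold:
d(p1,p2) = 2*arccos(sqrt(p1*p2) + sqrt((1-p1)*(1-p2))).
sqrt(p1*p2) = sqrt(0.4*0.9) = 0.6.
sqrt((1-p1)*(1-p2)) = sqrt(0.6*0.1) = 0.244949.
arg = 0.6 + 0.244949 = 0.844949.
d = 2*arccos(0.844949) = 1.1287

1.1287


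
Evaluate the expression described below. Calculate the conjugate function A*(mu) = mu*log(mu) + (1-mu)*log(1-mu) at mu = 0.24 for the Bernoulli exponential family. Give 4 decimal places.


Legendre transform for Bernoulli:
A*(mu) = mu*log(mu) + (1-mu)*log(1-mu).
mu = 0.24, 1-mu = 0.76.
mu*log(mu) = 0.24*log(0.24) = -0.342508.
(1-mu)*log(1-mu) = 0.76*log(0.76) = -0.208572.
A* = -0.342508 + -0.208572 = -0.5511

-0.5511


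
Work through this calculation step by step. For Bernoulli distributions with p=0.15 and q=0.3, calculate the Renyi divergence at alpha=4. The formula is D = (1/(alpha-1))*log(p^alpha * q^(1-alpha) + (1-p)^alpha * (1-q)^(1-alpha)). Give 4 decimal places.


Renyi divergence of order alpha between Bernoulli distributions:
D = (1/(alpha-1))*log(p^alpha * q^(1-alpha) + (1-p)^alpha * (1-q)^(1-alpha)).
alpha = 4, p = 0.15, q = 0.3.
p^alpha * q^(1-alpha) = 0.15^4 * 0.3^-3 = 0.01875.
(1-p)^alpha * (1-q)^(1-alpha) = 0.85^4 * 0.7^-3 = 1.521884.
sum = 0.01875 + 1.521884 = 1.540634.
D = (1/3)*log(1.540634) = 0.1441

0.1441


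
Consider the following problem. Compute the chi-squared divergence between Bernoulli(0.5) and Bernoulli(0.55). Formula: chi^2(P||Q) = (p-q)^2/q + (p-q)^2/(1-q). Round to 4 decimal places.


Chi-squared divergence between Bernoulli distributions:
chi^2 = (p-q)^2/q + (p-q)^2/(1-q).
p = 0.5, q = 0.55, p-q = -0.05.
(p-q)^2 = 0.0025.
term1 = 0.0025/0.55 = 0.004545.
term2 = 0.0025/0.45 = 0.005556.
chi^2 = 0.004545 + 0.005556 = 0.0101

0.0101


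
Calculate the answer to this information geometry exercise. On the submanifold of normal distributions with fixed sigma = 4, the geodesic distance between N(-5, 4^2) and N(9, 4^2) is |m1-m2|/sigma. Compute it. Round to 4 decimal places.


On the fixed-variance normal subfamily, geodesic distance = |m1-m2|/sigma.
|-5 - 9| = 14.
sigma = 4.
d = 14/4 = 3.5000

3.5000


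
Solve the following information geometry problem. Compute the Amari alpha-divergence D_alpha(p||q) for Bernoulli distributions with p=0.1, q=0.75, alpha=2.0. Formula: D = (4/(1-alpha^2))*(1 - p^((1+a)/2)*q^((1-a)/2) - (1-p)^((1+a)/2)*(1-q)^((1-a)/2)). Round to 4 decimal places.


Amari alpha-divergence:
D = (4/(1-alpha^2))*(1 - p^((1+a)/2)*q^((1-a)/2) - (1-p)^((1+a)/2)*(1-q)^((1-a)/2)).
alpha = 2.0, p = 0.1, q = 0.75.
e1 = (1+alpha)/2 = 1.5, e2 = (1-alpha)/2 = -0.5.
t1 = p^e1 * q^e2 = 0.1^1.5 * 0.75^-0.5 = 0.036515.
t2 = (1-p)^e1 * (1-q)^e2 = 0.9^1.5 * 0.25^-0.5 = 1.70763.
4/(1-alpha^2) = -1.333333.
D = -1.333333*(1 - 0.036515 - 1.70763) = 0.9922

0.9922


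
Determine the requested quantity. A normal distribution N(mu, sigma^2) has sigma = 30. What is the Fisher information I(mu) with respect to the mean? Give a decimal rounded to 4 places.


The Fisher information for the mean of a normal distribution is I(mu) = 1/sigma^2.
sigma = 30, so sigma^2 = 900.
I(mu) = 1/900 = 0.0011

0.0011


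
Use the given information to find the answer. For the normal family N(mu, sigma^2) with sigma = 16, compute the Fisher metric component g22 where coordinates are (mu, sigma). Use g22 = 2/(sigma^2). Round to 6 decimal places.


For the 2-parameter normal family, the Fisher metric has:
  g11 = 1/sigma^2, g22 = 2/sigma^2.
sigma = 16, sigma^2 = 256.
g22 = 0.007813

0.007813


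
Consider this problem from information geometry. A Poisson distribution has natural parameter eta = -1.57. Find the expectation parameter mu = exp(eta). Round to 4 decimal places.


Expectation parameter for Poisson exponential family:
mu = exp(eta).
eta = -1.57.
mu = exp(-1.57) = 0.2080

0.2080


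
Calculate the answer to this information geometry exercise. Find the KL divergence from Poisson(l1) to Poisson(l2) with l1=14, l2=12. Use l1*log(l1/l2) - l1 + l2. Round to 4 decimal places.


KL divergence for Poisson:
KL = l1*log(l1/l2) - l1 + l2.
l1 = 14, l2 = 12.
log(14/12) = 0.154151.
l1*log(l1/l2) = 14 * 0.154151 = 2.15811.
KL = 2.15811 - 14 + 12 = 0.1581

0.1581


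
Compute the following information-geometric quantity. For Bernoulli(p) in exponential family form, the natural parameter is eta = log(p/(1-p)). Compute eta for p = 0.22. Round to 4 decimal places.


Natural parameter for Bernoulli: eta = log(p/(1-p)).
p = 0.22, 1-p = 0.78.
p/(1-p) = 0.282051.
eta = log(0.282051) = -1.2657

-1.2657


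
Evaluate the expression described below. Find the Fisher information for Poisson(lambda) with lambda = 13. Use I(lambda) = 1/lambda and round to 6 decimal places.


Fisher information for Poisson: I(lambda) = 1/lambda.
lambda = 13.
I(lambda) = 1/13 = 0.076923

0.076923


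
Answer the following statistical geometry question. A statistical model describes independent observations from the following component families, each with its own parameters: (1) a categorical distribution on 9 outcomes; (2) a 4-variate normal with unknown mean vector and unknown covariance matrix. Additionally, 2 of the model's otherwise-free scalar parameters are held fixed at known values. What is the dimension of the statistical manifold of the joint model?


The dimension of a statistical manifold equals the number of free
(independent) real parameters of the model. For a product of independent
blocks the parameter counts add.
- categorical on 9 outcomes (probabilities sum to 1): 9-1 = 8.
- 4-variate normal: 4 (mean) + 4*5/2 = 10 (symmetric covariance) = 14.
Total = 8 + 14 = 22.
2 parameter(s) fixed at known values: 22 - 2 = 20.
Dimension = 20

20


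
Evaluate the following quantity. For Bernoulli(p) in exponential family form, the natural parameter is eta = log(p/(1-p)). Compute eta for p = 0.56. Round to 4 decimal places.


Natural parameter for Bernoulli: eta = log(p/(1-p)).
p = 0.56, 1-p = 0.44.
p/(1-p) = 1.272727.
eta = log(1.272727) = 0.2412

0.2412


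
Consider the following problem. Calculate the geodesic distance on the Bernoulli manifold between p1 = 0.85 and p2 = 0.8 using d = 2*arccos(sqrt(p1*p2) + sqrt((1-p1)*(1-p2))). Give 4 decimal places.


Geodesic distance on Bernoulli manifold:
d(p1,p2) = 2*arccos(sqrt(p1*p2) + sqrt((1-p1)*(1-p2))).
sqrt(p1*p2) = sqrt(0.85*0.8) = 0.824621.
sqrt((1-p1)*(1-p2)) = sqrt(0.15*0.2) = 0.173205.
arg = 0.824621 + 0.173205 = 0.997826.
d = 2*arccos(0.997826) = 0.1319

0.1319


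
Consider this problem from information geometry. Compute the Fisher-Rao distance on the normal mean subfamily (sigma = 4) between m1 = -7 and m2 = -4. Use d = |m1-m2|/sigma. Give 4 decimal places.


On the fixed-variance normal subfamily, geodesic distance = |m1-m2|/sigma.
|-7 - -4| = 3.
sigma = 4.
d = 3/4 = 0.7500

0.7500


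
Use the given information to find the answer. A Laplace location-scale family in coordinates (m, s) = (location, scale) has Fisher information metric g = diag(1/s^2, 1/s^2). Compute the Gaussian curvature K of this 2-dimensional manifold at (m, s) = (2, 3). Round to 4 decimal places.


The metric has the form g = (A dm^2 + B ds^2)/s^2 with A = 1, B = 1.
Substitute u = sqrt(A/B)*m: g = B*(du^2 + ds^2)/s^2, i.e. B times the
Poincare upper half-plane metric, which has constant Gaussian curvature -1.
Scaling a 2D metric by a constant c divides the Gaussian curvature by c,
so K = -1/B = -1/(1) = -1.0000 everywhere (the point (m, s) = (2, 3) is irrelevant:
the curvature is constant).
The requested Gaussian curvature is K = -1.0000.

-1.0000


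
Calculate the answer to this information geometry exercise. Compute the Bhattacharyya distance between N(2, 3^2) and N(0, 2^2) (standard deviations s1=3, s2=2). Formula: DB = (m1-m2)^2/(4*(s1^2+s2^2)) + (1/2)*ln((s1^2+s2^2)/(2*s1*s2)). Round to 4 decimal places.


Bhattacharyya distance between two Gaussians:
DB = (m1-m2)^2/(4*(s1^2+s2^2)) + (1/2)*ln((s1^2+s2^2)/(2*s1*s2)).
(m1-m2)^2 = (2)^2 = 4.
s1^2+s2^2 = 9 + 4 = 13.
term1 = 4/52 = 0.076923.
term2 = 0.5*ln(13/12.0) = 0.040021.
DB = 0.076923 + 0.040021 = 0.1169

0.1169


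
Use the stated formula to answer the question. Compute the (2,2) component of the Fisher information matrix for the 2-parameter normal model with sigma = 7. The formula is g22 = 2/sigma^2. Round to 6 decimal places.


For the 2-parameter normal family, the Fisher metric has:
  g11 = 1/sigma^2, g22 = 2/sigma^2.
sigma = 7, sigma^2 = 49.
g22 = 0.040816

0.040816


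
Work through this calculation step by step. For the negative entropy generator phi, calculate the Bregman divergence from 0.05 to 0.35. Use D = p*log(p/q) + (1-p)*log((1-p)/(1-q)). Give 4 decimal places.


Bregman divergence with negative entropy generator:
D = p*log(p/q) + (1-p)*log((1-p)/(1-q)).
p = 0.05, q = 0.35.
p*log(p/q) = 0.05*log(0.05/0.35) = -0.097296.
(1-p)*log((1-p)/(1-q)) = 0.95*log(0.95/0.65) = 0.360515.
D = -0.097296 + 0.360515 = 0.2632

0.2632


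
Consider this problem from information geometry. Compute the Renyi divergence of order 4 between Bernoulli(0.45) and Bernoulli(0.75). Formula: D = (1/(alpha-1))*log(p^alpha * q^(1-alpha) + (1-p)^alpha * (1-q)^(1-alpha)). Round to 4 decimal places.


Renyi divergence of order alpha between Bernoulli distributions:
D = (1/(alpha-1))*log(p^alpha * q^(1-alpha) + (1-p)^alpha * (1-q)^(1-alpha)).
alpha = 4, p = 0.45, q = 0.75.
p^alpha * q^(1-alpha) = 0.45^4 * 0.75^-3 = 0.0972.
(1-p)^alpha * (1-q)^(1-alpha) = 0.55^4 * 0.25^-3 = 5.8564.
sum = 0.0972 + 5.8564 = 5.9536.
D = (1/3)*log(5.9536) = 0.5947

0.5947


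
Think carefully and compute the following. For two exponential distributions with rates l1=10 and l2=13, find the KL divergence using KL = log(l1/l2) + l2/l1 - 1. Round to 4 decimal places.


KL divergence for exponential family:
KL = log(l1/l2) + l2/l1 - 1.
log(10/13) = -0.262364.
13/10 = 1.3.
KL = -0.262364 + 1.3 - 1 = 0.0376

0.0376


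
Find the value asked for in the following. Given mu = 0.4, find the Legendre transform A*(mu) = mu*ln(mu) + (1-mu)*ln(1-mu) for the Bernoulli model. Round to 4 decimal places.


Legendre transform for Bernoulli:
A*(mu) = mu*log(mu) + (1-mu)*log(1-mu).
mu = 0.4, 1-mu = 0.6.
mu*log(mu) = 0.4*log(0.4) = -0.366516.
(1-mu)*log(1-mu) = 0.6*log(0.6) = -0.306495.
A* = -0.366516 + -0.306495 = -0.6730

-0.6730


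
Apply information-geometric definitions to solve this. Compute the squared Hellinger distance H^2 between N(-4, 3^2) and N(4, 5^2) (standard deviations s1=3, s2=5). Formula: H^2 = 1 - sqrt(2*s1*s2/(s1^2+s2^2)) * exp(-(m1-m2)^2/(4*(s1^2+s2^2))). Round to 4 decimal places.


Squared Hellinger distance for Gaussians:
H^2 = 1 - sqrt(2*s1*s2/(s1^2+s2^2)) * exp(-(m1-m2)^2/(4*(s1^2+s2^2))).
s1^2 = 9, s2^2 = 25, s1^2+s2^2 = 34.
sqrt(2*3*5/(34)) = 0.939336.
(m1-m2)^2 = (-8)^2 = 64.
exp(-64/(4*34)) = exp(-0.470588) = 0.624635.
H^2 = 1 - 0.939336*0.624635 = 0.4133

0.4133


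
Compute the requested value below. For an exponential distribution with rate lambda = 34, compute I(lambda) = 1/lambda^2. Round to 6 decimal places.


Fisher information for exponential: I(lambda) = 1/lambda^2.
lambda = 34, lambda^2 = 1156.
I = 1/1156 = 0.000865

0.000865


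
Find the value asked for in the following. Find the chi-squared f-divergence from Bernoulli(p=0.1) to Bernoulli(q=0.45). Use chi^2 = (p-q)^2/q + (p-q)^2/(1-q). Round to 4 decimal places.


Chi-squared divergence between Bernoulli distributions:
chi^2 = (p-q)^2/q + (p-q)^2/(1-q).
p = 0.1, q = 0.45, p-q = -0.35.
(p-q)^2 = 0.1225.
term1 = 0.1225/0.45 = 0.272222.
term2 = 0.1225/0.55 = 0.222727.
chi^2 = 0.272222 + 0.222727 = 0.4949

0.4949


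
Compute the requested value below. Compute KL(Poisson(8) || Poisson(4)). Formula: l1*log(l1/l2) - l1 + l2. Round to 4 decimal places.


KL divergence for Poisson:
KL = l1*log(l1/l2) - l1 + l2.
l1 = 8, l2 = 4.
log(8/4) = 0.693147.
l1*log(l1/l2) = 8 * 0.693147 = 5.545177.
KL = 5.545177 - 8 + 4 = 1.5452

1.5452


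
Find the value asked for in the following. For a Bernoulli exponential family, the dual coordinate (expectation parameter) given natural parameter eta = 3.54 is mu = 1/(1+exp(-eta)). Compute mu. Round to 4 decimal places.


Dual coordinate (expectation parameter) for Bernoulli:
mu = 1/(1+exp(-eta)).
eta = 3.54.
exp(-eta) = exp(-3.54) = 0.029013.
mu = 1/(1+0.029013) = 0.9718

0.9718


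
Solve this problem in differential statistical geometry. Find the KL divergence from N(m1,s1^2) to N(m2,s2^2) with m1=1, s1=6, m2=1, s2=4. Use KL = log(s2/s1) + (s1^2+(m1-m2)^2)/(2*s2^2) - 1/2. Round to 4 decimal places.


KL divergence between normal distributions:
KL = log(s2/s1) + (s1^2 + (m1-m2)^2)/(2*s2^2) - 1/2.
log(4/6) = -0.405465.
(6^2 + (1-1)^2)/(2*4^2) = (36 + 0)/32 = 1.125.
KL = -0.405465 + 1.125 - 0.5 = 0.2195

0.2195


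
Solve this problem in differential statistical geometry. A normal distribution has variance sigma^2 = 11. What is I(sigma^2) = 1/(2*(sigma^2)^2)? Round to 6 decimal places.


Fisher information for variance: I(sigma^2) = 1/(2*sigma^4).
sigma^2 = 11, so sigma^4 = 121.
I = 1/(2*121) = 1/242 = 0.004132

0.004132


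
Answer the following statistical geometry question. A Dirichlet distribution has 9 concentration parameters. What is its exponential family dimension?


Exponential family dimension calculation:
Dirichlet with 9 components has 9 natural parameters.

9


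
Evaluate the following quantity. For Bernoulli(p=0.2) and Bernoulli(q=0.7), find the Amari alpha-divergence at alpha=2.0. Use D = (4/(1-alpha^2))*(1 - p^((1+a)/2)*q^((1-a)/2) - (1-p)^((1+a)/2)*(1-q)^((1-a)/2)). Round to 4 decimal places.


Amari alpha-divergence:
D = (4/(1-alpha^2))*(1 - p^((1+a)/2)*q^((1-a)/2) - (1-p)^((1+a)/2)*(1-q)^((1-a)/2)).
alpha = 2.0, p = 0.2, q = 0.7.
e1 = (1+alpha)/2 = 1.5, e2 = (1-alpha)/2 = -0.5.
t1 = p^e1 * q^e2 = 0.2^1.5 * 0.7^-0.5 = 0.106904.
t2 = (1-p)^e1 * (1-q)^e2 = 0.8^1.5 * 0.3^-0.5 = 1.306395.
4/(1-alpha^2) = -1.333333.
D = -1.333333*(1 - 0.106904 - 1.306395) = 0.5511

0.5511


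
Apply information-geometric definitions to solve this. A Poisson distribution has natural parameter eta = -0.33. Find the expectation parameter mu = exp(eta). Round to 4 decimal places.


Expectation parameter for Poisson exponential family:
mu = exp(eta).
eta = -0.33.
mu = exp(-0.33) = 0.7189

0.7189


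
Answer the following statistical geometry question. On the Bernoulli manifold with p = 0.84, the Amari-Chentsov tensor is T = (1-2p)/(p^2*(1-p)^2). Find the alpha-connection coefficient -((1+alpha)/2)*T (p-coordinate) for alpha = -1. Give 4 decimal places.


Skewness (Amari-Chentsov) tensor: T = (1-2p)/(p^2*(1-p)^2).
p = 0.84, 1-2p = -0.68, p^2 = 0.7056, (1-p)^2 = 0.0256.
T = -0.68/(0.7056 * 0.0256) = -37.645266.
In the p-coordinate, Gamma^(alpha) = Gamma^(0) - (alpha/2)*T with Gamma^(0) = (1/2)*g'(p) = -T/2,
so Gamma^(alpha) = -((1+alpha)/2)*T.
alpha = -1, -(1+alpha)/2 = 0.0.
Gamma = 0.0 * -37.645266 = 0.0000

0.0000


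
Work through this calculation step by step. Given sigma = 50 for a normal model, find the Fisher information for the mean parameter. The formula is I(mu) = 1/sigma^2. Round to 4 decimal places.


The Fisher information for the mean of a normal distribution is I(mu) = 1/sigma^2.
sigma = 50, so sigma^2 = 2500.
I(mu) = 1/2500 = 0.0004

0.0004


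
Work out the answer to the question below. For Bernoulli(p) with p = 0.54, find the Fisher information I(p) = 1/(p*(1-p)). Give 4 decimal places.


For Bernoulli(p), Fisher information is I(p) = 1/(p*(1-p)).
p = 0.54, 1-p = 0.46.
p*(1-p) = 0.2484.
I(p) = 1/0.2484 = 4.0258

4.0258


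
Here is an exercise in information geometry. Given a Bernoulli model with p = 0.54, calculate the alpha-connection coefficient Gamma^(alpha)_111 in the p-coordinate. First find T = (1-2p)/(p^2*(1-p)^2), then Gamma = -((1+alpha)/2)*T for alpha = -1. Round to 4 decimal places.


Skewness (Amari-Chentsov) tensor: T = (1-2p)/(p^2*(1-p)^2).
p = 0.54, 1-2p = -0.08, p^2 = 0.2916, (1-p)^2 = 0.2116.
T = -0.08/(0.2916 * 0.2116) = -1.296543.
In the p-coordinate, Gamma^(alpha) = Gamma^(0) - (alpha/2)*T with Gamma^(0) = (1/2)*g'(p) = -T/2,
so Gamma^(alpha) = -((1+alpha)/2)*T.
alpha = -1, -(1+alpha)/2 = 0.0.
Gamma = 0.0 * -1.296543 = 0.0000

0.0000


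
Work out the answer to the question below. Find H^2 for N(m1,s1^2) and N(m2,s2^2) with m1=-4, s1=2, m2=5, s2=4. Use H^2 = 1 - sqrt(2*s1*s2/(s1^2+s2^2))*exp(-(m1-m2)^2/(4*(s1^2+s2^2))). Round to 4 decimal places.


Squared Hellinger distance for Gaussians:
H^2 = 1 - sqrt(2*s1*s2/(s1^2+s2^2)) * exp(-(m1-m2)^2/(4*(s1^2+s2^2))).
s1^2 = 4, s2^2 = 16, s1^2+s2^2 = 20.
sqrt(2*2*4/(20)) = 0.894427.
(m1-m2)^2 = (-9)^2 = 81.
exp(-81/(4*20)) = exp(-1.0125) = 0.36331.
H^2 = 1 - 0.894427*0.36331 = 0.6750

0.6750


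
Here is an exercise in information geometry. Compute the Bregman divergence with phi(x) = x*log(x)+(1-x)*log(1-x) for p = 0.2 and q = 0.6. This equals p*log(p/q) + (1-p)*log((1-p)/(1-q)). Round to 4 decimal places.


Bregman divergence with negative entropy generator:
D = p*log(p/q) + (1-p)*log((1-p)/(1-q)).
p = 0.2, q = 0.6.
p*log(p/q) = 0.2*log(0.2/0.6) = -0.219722.
(1-p)*log((1-p)/(1-q)) = 0.8*log(0.8/0.4) = 0.554518.
D = -0.219722 + 0.554518 = 0.3348

0.3348


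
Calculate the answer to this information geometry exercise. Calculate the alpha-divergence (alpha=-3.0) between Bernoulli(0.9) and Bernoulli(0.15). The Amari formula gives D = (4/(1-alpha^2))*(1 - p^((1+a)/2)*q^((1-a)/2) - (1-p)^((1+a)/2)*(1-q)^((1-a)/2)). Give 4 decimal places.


Amari alpha-divergence:
D = (4/(1-alpha^2))*(1 - p^((1+a)/2)*q^((1-a)/2) - (1-p)^((1+a)/2)*(1-q)^((1-a)/2)).
alpha = -3.0, p = 0.9, q = 0.15.
e1 = (1+alpha)/2 = -1.0, e2 = (1-alpha)/2 = 2.0.
t1 = p^e1 * q^e2 = 0.9^-1.0 * 0.15^2.0 = 0.025.
t2 = (1-p)^e1 * (1-q)^e2 = 0.1^-1.0 * 0.85^2.0 = 7.225.
4/(1-alpha^2) = -0.5.
D = -0.5*(1 - 0.025 - 7.225) = 3.1250

3.1250


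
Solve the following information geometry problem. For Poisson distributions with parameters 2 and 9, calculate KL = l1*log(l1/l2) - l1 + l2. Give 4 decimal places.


KL divergence for Poisson:
KL = l1*log(l1/l2) - l1 + l2.
l1 = 2, l2 = 9.
log(2/9) = -1.504077.
l1*log(l1/l2) = 2 * -1.504077 = -3.008155.
KL = -3.008155 - 2 + 9 = 3.9918

3.9918


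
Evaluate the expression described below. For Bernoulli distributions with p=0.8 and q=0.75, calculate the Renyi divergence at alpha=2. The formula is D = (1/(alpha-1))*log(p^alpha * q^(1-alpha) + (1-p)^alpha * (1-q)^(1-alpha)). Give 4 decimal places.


Renyi divergence of order alpha between Bernoulli distributions:
D = (1/(alpha-1))*log(p^alpha * q^(1-alpha) + (1-p)^alpha * (1-q)^(1-alpha)).
alpha = 2, p = 0.8, q = 0.75.
p^alpha * q^(1-alpha) = 0.8^2 * 0.75^-1 = 0.853333.
(1-p)^alpha * (1-q)^(1-alpha) = 0.2^2 * 0.25^-1 = 0.16.
sum = 0.853333 + 0.16 = 1.013333.
D = (1/1)*log(1.013333) = 0.0132

0.0132


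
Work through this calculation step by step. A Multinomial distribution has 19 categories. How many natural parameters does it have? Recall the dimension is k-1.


Exponential family dimension calculation:
For Multinomial with k=19 categories, dim = k-1 = 18.

18


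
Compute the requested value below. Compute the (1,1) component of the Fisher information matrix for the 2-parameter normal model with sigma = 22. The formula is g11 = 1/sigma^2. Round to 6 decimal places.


For the 2-parameter normal family, the Fisher metric has:
  g11 = 1/sigma^2, g22 = 2/sigma^2.
sigma = 22, sigma^2 = 484.
g11 = 0.002066

0.002066


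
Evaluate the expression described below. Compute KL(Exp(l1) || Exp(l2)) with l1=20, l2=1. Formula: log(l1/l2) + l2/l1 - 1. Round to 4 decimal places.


KL divergence for exponential family:
KL = log(l1/l2) + l2/l1 - 1.
log(20/1) = 2.995732.
1/20 = 0.05.
KL = 2.995732 + 0.05 - 1 = 2.0457

2.0457


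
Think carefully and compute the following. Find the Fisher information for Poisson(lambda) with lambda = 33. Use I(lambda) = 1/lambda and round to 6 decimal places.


Fisher information for Poisson: I(lambda) = 1/lambda.
lambda = 33.
I(lambda) = 1/33 = 0.030303

0.030303


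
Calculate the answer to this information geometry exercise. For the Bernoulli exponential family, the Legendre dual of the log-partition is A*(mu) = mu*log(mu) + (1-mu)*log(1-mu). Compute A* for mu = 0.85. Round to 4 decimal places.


Legendre transform for Bernoulli:
A*(mu) = mu*log(mu) + (1-mu)*log(1-mu).
mu = 0.85, 1-mu = 0.15.
mu*log(mu) = 0.85*log(0.85) = -0.138141.
(1-mu)*log(1-mu) = 0.15*log(0.15) = -0.284568.
A* = -0.138141 + -0.284568 = -0.4227

-0.4227


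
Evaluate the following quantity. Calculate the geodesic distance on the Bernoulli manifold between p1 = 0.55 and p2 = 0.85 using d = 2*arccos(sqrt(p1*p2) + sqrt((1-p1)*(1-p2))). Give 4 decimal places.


Geodesic distance on Bernoulli manifold:
d(p1,p2) = 2*arccos(sqrt(p1*p2) + sqrt((1-p1)*(1-p2))).
sqrt(p1*p2) = sqrt(0.55*0.85) = 0.68374.
sqrt((1-p1)*(1-p2)) = sqrt(0.45*0.15) = 0.259808.
arg = 0.68374 + 0.259808 = 0.943547.
d = 2*arccos(0.943547) = 0.6752

0.6752


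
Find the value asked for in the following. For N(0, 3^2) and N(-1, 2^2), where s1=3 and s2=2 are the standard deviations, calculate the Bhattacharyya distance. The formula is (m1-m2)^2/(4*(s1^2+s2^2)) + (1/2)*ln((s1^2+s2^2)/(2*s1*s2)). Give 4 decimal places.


Bhattacharyya distance between two Gaussians:
DB = (m1-m2)^2/(4*(s1^2+s2^2)) + (1/2)*ln((s1^2+s2^2)/(2*s1*s2)).
(m1-m2)^2 = (1)^2 = 1.
s1^2+s2^2 = 9 + 4 = 13.
term1 = 1/52 = 0.019231.
term2 = 0.5*ln(13/12.0) = 0.040021.
DB = 0.019231 + 0.040021 = 0.0593

0.0593


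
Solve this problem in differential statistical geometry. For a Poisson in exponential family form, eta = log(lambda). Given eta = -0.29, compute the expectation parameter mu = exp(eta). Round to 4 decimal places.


Expectation parameter for Poisson exponential family:
mu = exp(eta).
eta = -0.29.
mu = exp(-0.29) = 0.7483

0.7483


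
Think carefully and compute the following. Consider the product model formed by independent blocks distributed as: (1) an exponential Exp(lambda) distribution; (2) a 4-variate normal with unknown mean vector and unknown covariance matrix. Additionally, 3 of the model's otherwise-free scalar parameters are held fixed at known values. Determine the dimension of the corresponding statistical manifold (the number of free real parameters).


The dimension of a statistical manifold equals the number of free
(independent) real parameters of the model. For a product of independent
blocks the parameter counts add.
- exponential (lambda): 1.
- 4-variate normal: 4 (mean) + 4*5/2 = 10 (symmetric covariance) = 14.
Total = 1 + 14 = 15.
3 parameter(s) fixed at known values: 15 - 3 = 12.
Dimension = 12

12
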